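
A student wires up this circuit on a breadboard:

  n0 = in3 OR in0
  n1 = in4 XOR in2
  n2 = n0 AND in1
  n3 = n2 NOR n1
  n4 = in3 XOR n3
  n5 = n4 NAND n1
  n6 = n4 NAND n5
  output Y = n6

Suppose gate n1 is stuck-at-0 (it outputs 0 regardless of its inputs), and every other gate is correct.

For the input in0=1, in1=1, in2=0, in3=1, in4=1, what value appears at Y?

0

Propagate with n1 forced: n0=1, n1=0 [stuck-at-0], n2=1, n3=0, n4=1, n5=1, n6=0.
So Y = 0. (Without the fault it would be 1.)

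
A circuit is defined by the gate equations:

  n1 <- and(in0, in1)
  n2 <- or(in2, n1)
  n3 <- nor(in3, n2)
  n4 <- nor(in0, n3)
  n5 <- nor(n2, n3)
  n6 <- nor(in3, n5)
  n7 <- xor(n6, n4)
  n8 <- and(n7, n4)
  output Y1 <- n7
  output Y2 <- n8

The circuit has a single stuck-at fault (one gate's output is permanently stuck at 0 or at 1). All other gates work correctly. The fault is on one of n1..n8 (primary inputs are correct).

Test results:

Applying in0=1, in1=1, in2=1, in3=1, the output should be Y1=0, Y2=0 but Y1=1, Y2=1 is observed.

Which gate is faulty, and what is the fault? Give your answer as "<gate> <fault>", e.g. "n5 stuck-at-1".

Fault-free values for test 1 (in0=1, in1=1, in2=1, in3=1): n1=1, n2=1, n3=0, n4=0, n5=0, n6=0, n7=0, n8=0, giving Y1=0, Y2=0. Observed Y1=1, Y2=1.
Test 1: faults giving observed Y1=1, Y2=1 are {n4 stuck-at-1}.
Only n4 stuck-at-1 is consistent with every test.

n4 stuck-at-1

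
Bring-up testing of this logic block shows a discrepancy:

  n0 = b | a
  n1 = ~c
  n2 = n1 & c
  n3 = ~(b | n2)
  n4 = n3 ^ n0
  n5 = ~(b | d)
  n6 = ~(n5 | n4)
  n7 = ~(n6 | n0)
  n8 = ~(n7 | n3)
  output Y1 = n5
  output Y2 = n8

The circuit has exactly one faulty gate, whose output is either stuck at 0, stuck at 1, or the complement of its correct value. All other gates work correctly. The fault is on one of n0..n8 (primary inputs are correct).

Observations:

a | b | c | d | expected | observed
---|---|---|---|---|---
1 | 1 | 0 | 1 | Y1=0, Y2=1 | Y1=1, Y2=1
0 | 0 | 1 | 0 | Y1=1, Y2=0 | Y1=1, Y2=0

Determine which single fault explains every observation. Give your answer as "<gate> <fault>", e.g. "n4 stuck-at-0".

n5 stuck-at-1

Fault-free values for test 1 (a=1, b=1, c=0, d=1): n0=1, n1=1, n2=0, n3=0, n4=1, n5=0, n6=0, n7=0, n8=1, giving Y1=0, Y2=1. Observed Y1=1, Y2=1.
Test 1: faults giving observed Y1=1, Y2=1 are {n5 stuck-at-1, n5 inverted output}.
Test 2 (a=0, b=0, c=1, d=0): fault-free n0=0, n1=0, n2=0, n3=1, n4=1, n5=1, n6=0, n7=1, n8=0 → Y1=1, Y2=0; observed Y1=1, Y2=0. Eliminates n5 inverted output.
Only n5 stuck-at-1 is consistent with every test.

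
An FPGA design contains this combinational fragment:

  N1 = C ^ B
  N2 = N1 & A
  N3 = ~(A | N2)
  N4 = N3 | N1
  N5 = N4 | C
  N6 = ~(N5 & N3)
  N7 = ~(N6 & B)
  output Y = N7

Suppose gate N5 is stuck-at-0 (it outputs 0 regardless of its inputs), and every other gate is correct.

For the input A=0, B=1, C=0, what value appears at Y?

0

Propagate with N5 forced: N1=1, N2=0, N3=1, N4=1, N5=0 [stuck-at-0], N6=1, N7=0.
So Y = 0. (Without the fault it would be 1.)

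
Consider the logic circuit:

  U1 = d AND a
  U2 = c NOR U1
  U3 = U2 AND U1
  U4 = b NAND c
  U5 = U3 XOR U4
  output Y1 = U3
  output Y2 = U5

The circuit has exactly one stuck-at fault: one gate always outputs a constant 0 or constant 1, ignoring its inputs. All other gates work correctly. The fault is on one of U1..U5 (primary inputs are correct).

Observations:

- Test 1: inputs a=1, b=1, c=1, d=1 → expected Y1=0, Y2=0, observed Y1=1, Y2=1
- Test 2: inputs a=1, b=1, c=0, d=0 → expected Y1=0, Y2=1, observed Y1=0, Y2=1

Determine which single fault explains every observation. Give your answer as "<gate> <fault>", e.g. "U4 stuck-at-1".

U2 stuck-at-1

Fault-free values for test 1 (a=1, b=1, c=1, d=1): U1=1, U2=0, U3=0, U4=0, U5=0, giving Y1=0, Y2=0. Observed Y1=1, Y2=1.
Test 1: faults giving observed Y1=1, Y2=1 are {U2 stuck-at-1, U3 stuck-at-1}.
Test 2 (a=1, b=1, c=0, d=0): fault-free U1=0, U2=1, U3=0, U4=1, U5=1 → Y1=0, Y2=1; observed Y1=0, Y2=1. Eliminates U3 stuck-at-1.
Only U2 stuck-at-1 is consistent with every test.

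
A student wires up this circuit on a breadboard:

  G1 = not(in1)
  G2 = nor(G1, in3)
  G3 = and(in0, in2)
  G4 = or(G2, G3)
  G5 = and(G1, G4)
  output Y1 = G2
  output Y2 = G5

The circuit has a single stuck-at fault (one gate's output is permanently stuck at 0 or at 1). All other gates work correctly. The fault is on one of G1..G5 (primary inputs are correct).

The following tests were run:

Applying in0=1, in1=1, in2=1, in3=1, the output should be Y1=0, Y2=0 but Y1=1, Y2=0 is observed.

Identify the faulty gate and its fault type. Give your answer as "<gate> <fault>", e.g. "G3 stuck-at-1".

G2 stuck-at-1

Fault-free values for test 1 (in0=1, in1=1, in2=1, in3=1): G1=0, G2=0, G3=1, G4=1, G5=0, giving Y1=0, Y2=0. Observed Y1=1, Y2=0.
Test 1: faults giving observed Y1=1, Y2=0 are {G2 stuck-at-1}.
Only G2 stuck-at-1 is consistent with every test.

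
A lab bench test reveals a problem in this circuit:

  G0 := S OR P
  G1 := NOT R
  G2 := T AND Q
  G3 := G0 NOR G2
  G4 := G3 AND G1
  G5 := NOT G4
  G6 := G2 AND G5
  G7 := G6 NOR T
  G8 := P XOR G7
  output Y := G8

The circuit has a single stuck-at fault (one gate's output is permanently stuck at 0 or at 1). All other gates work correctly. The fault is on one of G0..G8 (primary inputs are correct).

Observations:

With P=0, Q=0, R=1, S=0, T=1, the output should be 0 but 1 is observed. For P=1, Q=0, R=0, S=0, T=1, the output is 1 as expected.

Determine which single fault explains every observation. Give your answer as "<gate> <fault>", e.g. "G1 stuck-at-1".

G8 stuck-at-1

Fault-free values for test 1 (P=0, Q=0, R=1, S=0, T=1): G0=0, G1=0, G2=0, G3=1, G4=0, G5=1, G6=0, G7=0, G8=0, giving Y=0. Observed 1.
Test 1: faults giving observed 1 are {G7 stuck-at-1, G8 stuck-at-1}.
Test 2 (P=1, Q=0, R=0, S=0, T=1): fault-free G0=1, G1=1, G2=0, G3=0, G4=0, G5=1, G6=0, G7=0, G8=1 → 1; observed 1. Eliminates G7 stuck-at-1.
Only G8 stuck-at-1 is consistent with every test.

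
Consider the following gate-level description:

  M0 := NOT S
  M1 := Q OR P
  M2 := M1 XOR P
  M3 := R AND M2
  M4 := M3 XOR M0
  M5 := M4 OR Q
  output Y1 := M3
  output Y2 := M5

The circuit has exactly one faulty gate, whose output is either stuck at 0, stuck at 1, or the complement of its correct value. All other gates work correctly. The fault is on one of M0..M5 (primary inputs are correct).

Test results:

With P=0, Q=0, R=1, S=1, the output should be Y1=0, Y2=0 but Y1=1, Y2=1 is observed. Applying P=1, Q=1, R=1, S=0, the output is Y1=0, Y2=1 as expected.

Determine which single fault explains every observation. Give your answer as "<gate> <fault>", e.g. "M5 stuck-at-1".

M1 stuck-at-1

Fault-free values for test 1 (P=0, Q=0, R=1, S=1): M0=0, M1=0, M2=0, M3=0, M4=0, M5=0, giving Y1=0, Y2=0. Observed Y1=1, Y2=1.
Test 1: faults giving observed Y1=1, Y2=1 are {M1 stuck-at-1, M1 inverted output, M2 stuck-at-1, M2 inverted output, M3 stuck-at-1, M3 inverted output}.
Test 2 (P=1, Q=1, R=1, S=0): fault-free M0=1, M1=1, M2=0, M3=0, M4=1, M5=1 → Y1=0, Y2=1; observed Y1=0, Y2=1. Eliminates M1 inverted output, M2 stuck-at-1, M2 inverted output, M3 stuck-at-1, M3 inverted output.
Only M1 stuck-at-1 is consistent with every test.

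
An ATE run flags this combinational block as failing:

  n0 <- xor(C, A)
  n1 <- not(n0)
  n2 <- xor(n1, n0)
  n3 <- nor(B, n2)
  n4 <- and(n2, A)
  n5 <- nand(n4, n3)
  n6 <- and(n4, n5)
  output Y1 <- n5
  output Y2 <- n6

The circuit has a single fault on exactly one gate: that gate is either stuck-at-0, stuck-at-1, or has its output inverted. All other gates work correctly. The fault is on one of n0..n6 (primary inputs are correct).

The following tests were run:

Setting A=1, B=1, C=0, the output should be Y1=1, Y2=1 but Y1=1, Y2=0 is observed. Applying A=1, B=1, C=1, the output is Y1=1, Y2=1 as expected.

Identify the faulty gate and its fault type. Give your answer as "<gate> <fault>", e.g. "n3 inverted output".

Fault-free values for test 1 (A=1, B=1, C=0): n0=1, n1=0, n2=1, n3=0, n4=1, n5=1, n6=1, giving Y1=1, Y2=1. Observed Y1=1, Y2=0.
Test 1: faults giving observed Y1=1, Y2=0 are {n1 stuck-at-1, n1 inverted output, n2 stuck-at-0, n2 inverted output, n4 stuck-at-0, n4 inverted output, n6 stuck-at-0, n6 inverted output}.
Test 2 (A=1, B=1, C=1): fault-free n0=0, n1=1, n2=1, n3=0, n4=1, n5=1, n6=1 → Y1=1, Y2=1; observed Y1=1, Y2=1. Eliminates n1 inverted output, n2 stuck-at-0, n2 inverted output, n4 stuck-at-0, n4 inverted output, n6 stuck-at-0, n6 inverted output.
Only n1 stuck-at-1 is consistent with every test.

n1 stuck-at-1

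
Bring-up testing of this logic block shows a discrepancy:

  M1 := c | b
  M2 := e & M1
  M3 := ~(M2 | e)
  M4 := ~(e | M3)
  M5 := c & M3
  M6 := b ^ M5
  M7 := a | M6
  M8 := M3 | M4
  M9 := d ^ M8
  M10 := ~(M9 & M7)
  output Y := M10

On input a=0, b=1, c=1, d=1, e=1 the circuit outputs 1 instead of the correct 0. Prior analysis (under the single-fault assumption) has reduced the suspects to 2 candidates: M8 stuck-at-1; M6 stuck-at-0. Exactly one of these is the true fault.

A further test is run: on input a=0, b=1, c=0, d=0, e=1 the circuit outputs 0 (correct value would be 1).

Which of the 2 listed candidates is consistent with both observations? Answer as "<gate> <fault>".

Evaluate each candidate on input a=0, b=1, c=0, d=0, e=1:
  M8 stuck-at-1: M1=1, M2=1, M3=0, M4=0, M5=0, M6=1, M7=1, M8=1 [stuck-at-1], M9=1, M10=0 → 0 — matches
  M6 stuck-at-0: M1=1, M2=1, M3=0, M4=0, M5=0, M6=0 [stuck-at-0], M7=0, M8=0, M9=0, M10=1 → 1 — eliminated
Only M8 stuck-at-1 reproduces the observed 0.

M8 stuck-at-1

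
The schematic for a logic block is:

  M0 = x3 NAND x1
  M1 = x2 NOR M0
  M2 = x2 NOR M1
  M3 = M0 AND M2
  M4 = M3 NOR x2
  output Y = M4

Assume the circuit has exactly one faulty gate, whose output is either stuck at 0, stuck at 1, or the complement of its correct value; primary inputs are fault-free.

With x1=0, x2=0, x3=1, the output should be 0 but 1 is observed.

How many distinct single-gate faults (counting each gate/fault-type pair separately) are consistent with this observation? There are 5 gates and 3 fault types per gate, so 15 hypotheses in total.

Fault-free: M0=1, M1=0, M2=1, M3=1, M4=0 → 0. Observed 1.
  M0: stuck-at-0, inverted output ✓; others ✗
  M1: stuck-at-1, inverted output ✓; others ✗
  M2: stuck-at-0, inverted output ✓; others ✗
  M3: stuck-at-0, inverted output ✓; others ✗
  M4: stuck-at-1, inverted output ✓; others ✗
Consistent faults: {M0 stuck-at-0, M0 inverted output, M1 stuck-at-1, M1 inverted output, M2 stuck-at-0, M2 inverted output, M3 stuck-at-0, M3 inverted output, M4 stuck-at-1, M4 inverted output} — 10 in all.

10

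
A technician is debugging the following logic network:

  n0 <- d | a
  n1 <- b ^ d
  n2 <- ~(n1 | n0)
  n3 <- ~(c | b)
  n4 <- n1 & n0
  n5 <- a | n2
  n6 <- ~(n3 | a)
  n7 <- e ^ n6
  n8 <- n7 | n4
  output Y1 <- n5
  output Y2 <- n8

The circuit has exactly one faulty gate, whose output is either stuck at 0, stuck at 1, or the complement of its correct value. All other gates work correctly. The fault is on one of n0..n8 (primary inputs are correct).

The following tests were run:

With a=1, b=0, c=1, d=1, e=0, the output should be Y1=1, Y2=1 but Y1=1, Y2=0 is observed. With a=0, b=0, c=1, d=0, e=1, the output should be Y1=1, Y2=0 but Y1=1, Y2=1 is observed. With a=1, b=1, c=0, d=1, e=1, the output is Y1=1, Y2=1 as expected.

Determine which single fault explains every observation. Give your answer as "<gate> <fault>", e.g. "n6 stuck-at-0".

Fault-free values for test 1 (a=1, b=0, c=1, d=1, e=0): n0=1, n1=1, n2=0, n3=0, n4=1, n5=1, n6=0, n7=0, n8=1, giving Y1=1, Y2=1. Observed Y1=1, Y2=0.
Test 1: faults giving observed Y1=1, Y2=0 are {n0 stuck-at-0, n0 inverted output, n1 stuck-at-0, n1 inverted output, n4 stuck-at-0, n4 inverted output, n8 stuck-at-0, n8 inverted output}.
Test 2 (a=0, b=0, c=1, d=0, e=1): fault-free n0=0, n1=0, n2=1, n3=0, n4=0, n5=1, n6=1, n7=0, n8=0 → Y1=1, Y2=0; observed Y1=1, Y2=1. Eliminates n0 stuck-at-0, n0 inverted output, n1 stuck-at-0, n1 inverted output, n4 stuck-at-0, n8 stuck-at-0.
Test 3 (a=1, b=1, c=0, d=1, e=1): fault-free n0=1, n1=0, n2=0, n3=0, n4=0, n5=1, n6=0, n7=1, n8=1 → Y1=1, Y2=1; observed Y1=1, Y2=1. Eliminates n8 inverted output.
Only n4 inverted output is consistent with every test.

n4 inverted output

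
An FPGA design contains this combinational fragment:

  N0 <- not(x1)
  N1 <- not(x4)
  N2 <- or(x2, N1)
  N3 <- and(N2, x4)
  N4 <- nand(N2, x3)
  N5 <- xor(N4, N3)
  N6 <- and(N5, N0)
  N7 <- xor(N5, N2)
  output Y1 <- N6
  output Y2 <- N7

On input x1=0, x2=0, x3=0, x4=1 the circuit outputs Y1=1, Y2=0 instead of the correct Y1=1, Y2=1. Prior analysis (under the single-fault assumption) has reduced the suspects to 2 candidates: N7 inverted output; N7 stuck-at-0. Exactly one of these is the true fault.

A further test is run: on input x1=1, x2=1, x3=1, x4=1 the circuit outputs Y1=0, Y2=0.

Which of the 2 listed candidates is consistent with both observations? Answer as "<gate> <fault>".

Evaluate each candidate on input x1=1, x2=1, x3=1, x4=1:
  N7 inverted output: N0=0, N1=0, N2=1, N3=1, N4=0, N5=1, N6=0, N7=1 [inverted output] → Y1=0, Y2=1 — eliminated
  N7 stuck-at-0: N0=0, N1=0, N2=1, N3=1, N4=0, N5=1, N6=0, N7=0 [stuck-at-0] → Y1=0, Y2=0 — matches
Only N7 stuck-at-0 reproduces the observed Y1=0, Y2=0.

N7 stuck-at-0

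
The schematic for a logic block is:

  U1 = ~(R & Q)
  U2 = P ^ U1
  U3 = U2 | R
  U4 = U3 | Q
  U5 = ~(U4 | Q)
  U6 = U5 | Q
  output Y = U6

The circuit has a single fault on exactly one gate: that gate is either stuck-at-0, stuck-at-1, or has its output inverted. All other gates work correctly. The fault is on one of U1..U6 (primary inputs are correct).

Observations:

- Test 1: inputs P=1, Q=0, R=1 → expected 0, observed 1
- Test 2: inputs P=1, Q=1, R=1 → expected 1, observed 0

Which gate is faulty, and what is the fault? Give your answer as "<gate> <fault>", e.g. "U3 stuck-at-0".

U6 inverted output

Fault-free values for test 1 (P=1, Q=0, R=1): U1=1, U2=0, U3=1, U4=1, U5=0, U6=0, giving Y=0. Observed 1.
Test 1: faults giving observed 1 are {U3 stuck-at-0, U3 inverted output, U4 stuck-at-0, U4 inverted output, U5 stuck-at-1, U5 inverted output, U6 stuck-at-1, U6 inverted output}.
Test 2 (P=1, Q=1, R=1): fault-free U1=0, U2=1, U3=1, U4=1, U5=0, U6=1 → 1; observed 0. Eliminates U3 stuck-at-0, U3 inverted output, U4 stuck-at-0, U4 inverted output, U5 stuck-at-1, U5 inverted output, U6 stuck-at-1.
Only U6 inverted output is consistent with every test.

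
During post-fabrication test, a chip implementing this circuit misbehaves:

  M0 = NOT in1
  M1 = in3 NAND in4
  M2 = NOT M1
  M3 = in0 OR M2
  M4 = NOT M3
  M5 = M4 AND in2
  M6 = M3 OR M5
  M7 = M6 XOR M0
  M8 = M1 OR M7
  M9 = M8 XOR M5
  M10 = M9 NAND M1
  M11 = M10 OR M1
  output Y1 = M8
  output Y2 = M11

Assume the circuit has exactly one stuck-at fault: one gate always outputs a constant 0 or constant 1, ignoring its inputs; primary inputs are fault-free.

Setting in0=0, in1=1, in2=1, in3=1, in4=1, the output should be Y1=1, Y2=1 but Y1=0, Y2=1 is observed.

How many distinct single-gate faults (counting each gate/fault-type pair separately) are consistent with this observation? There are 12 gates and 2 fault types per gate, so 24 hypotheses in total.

4

Fault-free: M0=0, M1=0, M2=1, M3=1, M4=0, M5=0, M6=1, M7=1, M8=1, M9=1, M10=1, M11=1 → Y1=1, Y2=1. Observed Y1=0, Y2=1.
  M0: stuck-at-1 ✓; others ✗
  M1: none of the 2 fault types match ✗
  M2: none of the 2 fault types match ✗
  M3: none of the 2 fault types match ✗
  M4: none of the 2 fault types match ✗
  M5: none of the 2 fault types match ✗
  M6: stuck-at-0 ✓; others ✗
  M7: stuck-at-0 ✓; others ✗
  M8: stuck-at-0 ✓; others ✗
  M9: none of the 2 fault types match ✗
  M10: none of the 2 fault types match ✗
  M11: none of the 2 fault types match ✗
Consistent faults: {M0 stuck-at-1, M6 stuck-at-0, M7 stuck-at-0, M8 stuck-at-0} — 4 in all.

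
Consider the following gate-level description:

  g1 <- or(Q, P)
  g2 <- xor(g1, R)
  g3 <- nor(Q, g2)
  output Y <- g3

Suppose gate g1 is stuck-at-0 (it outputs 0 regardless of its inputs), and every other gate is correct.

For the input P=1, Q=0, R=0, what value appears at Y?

Propagate with g1 forced: g1=0 [stuck-at-0], g2=0, g3=1.
So Y = 1. (Without the fault it would be 0.)

1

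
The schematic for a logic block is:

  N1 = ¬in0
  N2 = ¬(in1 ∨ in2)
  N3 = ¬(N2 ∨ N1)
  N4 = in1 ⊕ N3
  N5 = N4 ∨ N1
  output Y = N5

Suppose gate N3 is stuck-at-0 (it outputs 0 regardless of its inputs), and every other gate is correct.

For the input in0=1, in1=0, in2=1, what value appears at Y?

Propagate with N3 forced: N1=0, N2=0, N3=0 [stuck-at-0], N4=0, N5=0.
So Y = 0. (Without the fault it would be 1.)

0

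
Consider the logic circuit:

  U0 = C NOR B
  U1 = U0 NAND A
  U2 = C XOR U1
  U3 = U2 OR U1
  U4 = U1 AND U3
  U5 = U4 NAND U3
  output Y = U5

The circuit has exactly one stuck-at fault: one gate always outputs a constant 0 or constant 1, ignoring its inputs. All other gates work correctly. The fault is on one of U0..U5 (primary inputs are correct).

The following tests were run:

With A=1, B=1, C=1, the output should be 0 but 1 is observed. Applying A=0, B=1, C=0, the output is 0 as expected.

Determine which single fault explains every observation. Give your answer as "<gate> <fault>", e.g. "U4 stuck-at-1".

Fault-free values for test 1 (A=1, B=1, C=1): U0=0, U1=1, U2=0, U3=1, U4=1, U5=0, giving Y=0. Observed 1.
Test 1: faults giving observed 1 are {U0 stuck-at-1, U1 stuck-at-0, U3 stuck-at-0, U4 stuck-at-0, U5 stuck-at-1}.
Test 2 (A=0, B=1, C=0): fault-free U0=0, U1=1, U2=1, U3=1, U4=1, U5=0 → 0; observed 0. Eliminates U1 stuck-at-0, U3 stuck-at-0, U4 stuck-at-0, U5 stuck-at-1.
Only U0 stuck-at-1 is consistent with every test.

U0 stuck-at-1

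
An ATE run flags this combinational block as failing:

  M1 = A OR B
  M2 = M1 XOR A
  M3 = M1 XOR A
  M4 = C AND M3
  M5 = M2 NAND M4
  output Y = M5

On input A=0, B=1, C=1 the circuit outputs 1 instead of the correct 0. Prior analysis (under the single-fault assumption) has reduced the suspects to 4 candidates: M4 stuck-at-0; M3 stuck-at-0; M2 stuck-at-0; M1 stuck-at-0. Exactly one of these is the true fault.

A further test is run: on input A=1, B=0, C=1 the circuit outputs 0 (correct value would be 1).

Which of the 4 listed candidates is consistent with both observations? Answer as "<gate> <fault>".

Evaluate each candidate on input A=1, B=0, C=1:
  M4 stuck-at-0: M1=1, M2=0, M3=0, M4=0 [stuck-at-0], M5=1 → 1 — eliminated
  M3 stuck-at-0: M1=1, M2=0, M3=0 [stuck-at-0], M4=0, M5=1 → 1 — eliminated
  M2 stuck-at-0: M1=1, M2=0 [stuck-at-0], M3=0, M4=0, M5=1 → 1 — eliminated
  M1 stuck-at-0: M1=0 [stuck-at-0], M2=1, M3=1, M4=1, M5=0 → 0 — matches
Only M1 stuck-at-0 reproduces the observed 0.

M1 stuck-at-0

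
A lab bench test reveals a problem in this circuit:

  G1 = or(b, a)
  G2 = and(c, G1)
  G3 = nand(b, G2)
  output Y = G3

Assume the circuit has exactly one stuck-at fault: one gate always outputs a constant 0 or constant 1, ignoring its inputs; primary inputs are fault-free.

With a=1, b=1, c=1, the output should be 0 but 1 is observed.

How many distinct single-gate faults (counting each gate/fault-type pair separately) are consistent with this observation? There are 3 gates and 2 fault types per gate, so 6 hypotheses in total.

3

Fault-free: G1=1, G2=1, G3=0 → 0. Observed 1.
  G1 stuck-at-0: output 1 ✓
  G1 stuck-at-1: output 0 ✗
  G2 stuck-at-0: output 1 ✓
  G2 stuck-at-1: output 0 ✗
  G3 stuck-at-0: output 0 ✗
  G3 stuck-at-1: output 1 ✓
Consistent faults: {G1 stuck-at-0, G2 stuck-at-0, G3 stuck-at-1} — 3 in all.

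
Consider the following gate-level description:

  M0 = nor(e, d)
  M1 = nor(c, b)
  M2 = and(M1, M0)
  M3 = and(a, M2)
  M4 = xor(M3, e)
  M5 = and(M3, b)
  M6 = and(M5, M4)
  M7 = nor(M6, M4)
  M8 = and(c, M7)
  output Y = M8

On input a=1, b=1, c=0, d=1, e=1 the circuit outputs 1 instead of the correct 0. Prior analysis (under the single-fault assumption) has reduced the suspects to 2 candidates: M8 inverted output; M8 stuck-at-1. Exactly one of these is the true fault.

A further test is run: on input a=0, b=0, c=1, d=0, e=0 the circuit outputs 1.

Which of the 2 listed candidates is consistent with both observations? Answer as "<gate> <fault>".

Evaluate each candidate on input a=0, b=0, c=1, d=0, e=0:
  M8 inverted output: M0=1, M1=0, M2=0, M3=0, M4=0, M5=0, M6=0, M7=1, M8=0 [inverted output] → 0 — eliminated
  M8 stuck-at-1: M0=1, M1=0, M2=0, M3=0, M4=0, M5=0, M6=0, M7=1, M8=1 [stuck-at-1] → 1 — matches
Only M8 stuck-at-1 reproduces the observed 1.

M8 stuck-at-1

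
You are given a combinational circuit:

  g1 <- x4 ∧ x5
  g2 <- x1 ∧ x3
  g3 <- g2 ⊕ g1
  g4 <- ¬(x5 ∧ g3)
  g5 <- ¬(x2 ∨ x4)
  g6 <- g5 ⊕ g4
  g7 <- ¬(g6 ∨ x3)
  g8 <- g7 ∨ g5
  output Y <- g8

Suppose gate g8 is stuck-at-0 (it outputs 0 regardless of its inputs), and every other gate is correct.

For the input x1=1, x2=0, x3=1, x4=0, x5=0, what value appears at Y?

0

Propagate with g8 forced: g1=0, g2=1, g3=1, g4=1, g5=1, g6=0, g7=0, g8=0 [stuck-at-0].
So Y = 0. (Without the fault it would be 1.)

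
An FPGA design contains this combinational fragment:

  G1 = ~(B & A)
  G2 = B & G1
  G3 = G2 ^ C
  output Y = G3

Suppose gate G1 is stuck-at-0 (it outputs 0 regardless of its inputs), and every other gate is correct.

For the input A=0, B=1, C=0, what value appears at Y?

Propagate with G1 forced: G1=0 [stuck-at-0], G2=0, G3=0.
So Y = 0. (Without the fault it would be 1.)

0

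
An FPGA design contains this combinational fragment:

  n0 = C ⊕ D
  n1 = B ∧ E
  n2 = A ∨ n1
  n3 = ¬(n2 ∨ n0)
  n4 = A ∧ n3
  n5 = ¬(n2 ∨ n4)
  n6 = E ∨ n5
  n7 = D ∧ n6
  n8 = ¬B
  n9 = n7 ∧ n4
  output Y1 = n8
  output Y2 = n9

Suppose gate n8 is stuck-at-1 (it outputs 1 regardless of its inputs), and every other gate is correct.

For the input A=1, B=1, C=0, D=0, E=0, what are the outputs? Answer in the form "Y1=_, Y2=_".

Propagate with n8 forced: n0=0, n1=0, n2=1, n3=0, n4=0, n5=0, n6=0, n7=0, n8=1 [stuck-at-1], n9=0.
So the outputs are Y1=1, Y2=0. (Without the fault they would be Y1=0, Y2=0.)

Y1=1, Y2=0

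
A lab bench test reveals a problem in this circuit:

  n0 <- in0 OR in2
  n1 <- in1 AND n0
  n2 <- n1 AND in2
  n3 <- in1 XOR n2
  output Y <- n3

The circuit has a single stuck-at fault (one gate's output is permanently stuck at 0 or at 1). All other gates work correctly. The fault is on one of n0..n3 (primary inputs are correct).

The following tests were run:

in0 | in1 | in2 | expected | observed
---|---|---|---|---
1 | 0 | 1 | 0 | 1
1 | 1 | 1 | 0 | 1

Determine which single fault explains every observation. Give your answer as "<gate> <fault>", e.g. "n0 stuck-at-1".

Fault-free values for test 1 (in0=1, in1=0, in2=1): n0=1, n1=0, n2=0, n3=0, giving Y=0. Observed 1.
Test 1: faults giving observed 1 are {n1 stuck-at-1, n2 stuck-at-1, n3 stuck-at-1}.
Test 2 (in0=1, in1=1, in2=1): fault-free n0=1, n1=1, n2=1, n3=0 → 0; observed 1. Eliminates n1 stuck-at-1, n2 stuck-at-1.
Only n3 stuck-at-1 is consistent with every test.

n3 stuck-at-1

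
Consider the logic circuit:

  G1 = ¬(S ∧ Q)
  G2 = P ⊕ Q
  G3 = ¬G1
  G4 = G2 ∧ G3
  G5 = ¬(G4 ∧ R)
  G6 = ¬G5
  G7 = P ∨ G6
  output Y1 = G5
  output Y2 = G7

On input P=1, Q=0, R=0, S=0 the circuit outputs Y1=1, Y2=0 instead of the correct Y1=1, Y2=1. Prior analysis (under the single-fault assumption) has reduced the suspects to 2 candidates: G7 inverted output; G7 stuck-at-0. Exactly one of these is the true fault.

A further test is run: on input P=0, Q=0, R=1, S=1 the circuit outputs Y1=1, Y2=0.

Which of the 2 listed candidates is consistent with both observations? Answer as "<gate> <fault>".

Evaluate each candidate on input P=0, Q=0, R=1, S=1:
  G7 inverted output: G1=1, G2=0, G3=0, G4=0, G5=1, G6=0, G7=1 [inverted output] → Y1=1, Y2=1 — eliminated
  G7 stuck-at-0: G1=1, G2=0, G3=0, G4=0, G5=1, G6=0, G7=0 [stuck-at-0] → Y1=1, Y2=0 — matches
Only G7 stuck-at-0 reproduces the observed Y1=1, Y2=0.

G7 stuck-at-0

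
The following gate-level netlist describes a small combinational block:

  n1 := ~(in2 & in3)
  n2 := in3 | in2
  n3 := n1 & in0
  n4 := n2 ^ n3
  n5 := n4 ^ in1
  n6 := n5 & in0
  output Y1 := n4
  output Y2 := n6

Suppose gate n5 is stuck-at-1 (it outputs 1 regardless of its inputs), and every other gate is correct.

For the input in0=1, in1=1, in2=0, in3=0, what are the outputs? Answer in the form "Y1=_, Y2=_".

Propagate with n5 forced: n1=1, n2=0, n3=1, n4=1, n5=1 [stuck-at-1], n6=1.
So the outputs are Y1=1, Y2=1. (Without the fault they would be Y1=1, Y2=0.)

Y1=1, Y2=1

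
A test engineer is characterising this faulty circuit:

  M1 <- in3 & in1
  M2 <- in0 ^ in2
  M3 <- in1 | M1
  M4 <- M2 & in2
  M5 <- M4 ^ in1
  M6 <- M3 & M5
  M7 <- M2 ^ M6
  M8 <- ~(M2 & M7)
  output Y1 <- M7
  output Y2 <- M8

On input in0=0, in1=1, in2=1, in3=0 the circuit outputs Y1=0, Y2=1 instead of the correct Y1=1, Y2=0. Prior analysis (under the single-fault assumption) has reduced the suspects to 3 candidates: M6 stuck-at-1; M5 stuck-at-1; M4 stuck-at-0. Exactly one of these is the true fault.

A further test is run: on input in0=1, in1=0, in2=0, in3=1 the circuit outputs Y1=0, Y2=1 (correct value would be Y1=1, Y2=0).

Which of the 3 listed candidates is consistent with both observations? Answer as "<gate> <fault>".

M6 stuck-at-1

Evaluate each candidate on input in0=1, in1=0, in2=0, in3=1:
  M6 stuck-at-1: M1=0, M2=1, M3=0, M4=0, M5=0, M6=1 [stuck-at-1], M7=0, M8=1 → Y1=0, Y2=1 — matches
  M5 stuck-at-1: M1=0, M2=1, M3=0, M4=0, M5=1 [stuck-at-1], M6=0, M7=1, M8=0 → Y1=1, Y2=0 — eliminated
  M4 stuck-at-0: M1=0, M2=1, M3=0, M4=0 [stuck-at-0], M5=0, M6=0, M7=1, M8=0 → Y1=1, Y2=0 — eliminated
Only M6 stuck-at-1 reproduces the observed Y1=0, Y2=1.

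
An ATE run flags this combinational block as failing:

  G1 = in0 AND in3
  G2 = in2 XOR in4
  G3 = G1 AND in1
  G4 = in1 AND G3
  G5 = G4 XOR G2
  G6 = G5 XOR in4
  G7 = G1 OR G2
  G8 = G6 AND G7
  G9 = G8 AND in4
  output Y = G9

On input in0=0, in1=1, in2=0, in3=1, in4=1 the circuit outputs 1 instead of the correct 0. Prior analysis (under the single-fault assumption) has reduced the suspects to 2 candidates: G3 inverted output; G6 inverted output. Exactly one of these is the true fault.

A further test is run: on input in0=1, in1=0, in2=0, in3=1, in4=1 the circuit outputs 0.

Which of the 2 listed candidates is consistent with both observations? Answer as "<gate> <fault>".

Evaluate each candidate on input in0=1, in1=0, in2=0, in3=1, in4=1:
  G3 inverted output: G1=1, G2=1, G3=1 [inverted output], G4=0, G5=1, G6=0, G7=1, G8=0, G9=0 → 0 — matches
  G6 inverted output: G1=1, G2=1, G3=0, G4=0, G5=1, G6=1 [inverted output], G7=1, G8=1, G9=1 → 1 — eliminated
Only G3 inverted output reproduces the observed 0.

G3 inverted output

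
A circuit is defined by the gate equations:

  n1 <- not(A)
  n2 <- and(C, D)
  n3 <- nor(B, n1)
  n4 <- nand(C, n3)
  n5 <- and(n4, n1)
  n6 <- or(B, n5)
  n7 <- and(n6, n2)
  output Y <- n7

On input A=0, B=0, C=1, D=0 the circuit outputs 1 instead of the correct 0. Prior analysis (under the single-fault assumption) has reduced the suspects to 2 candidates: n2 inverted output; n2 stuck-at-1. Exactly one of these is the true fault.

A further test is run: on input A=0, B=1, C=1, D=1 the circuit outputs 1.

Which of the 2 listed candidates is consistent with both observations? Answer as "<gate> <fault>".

Evaluate each candidate on input A=0, B=1, C=1, D=1:
  n2 inverted output: n1=1, n2=0 [inverted output], n3=0, n4=1, n5=1, n6=1, n7=0 → 0 — eliminated
  n2 stuck-at-1: n1=1, n2=1 [stuck-at-1], n3=0, n4=1, n5=1, n6=1, n7=1 → 1 — matches
Only n2 stuck-at-1 reproduces the observed 1.

n2 stuck-at-1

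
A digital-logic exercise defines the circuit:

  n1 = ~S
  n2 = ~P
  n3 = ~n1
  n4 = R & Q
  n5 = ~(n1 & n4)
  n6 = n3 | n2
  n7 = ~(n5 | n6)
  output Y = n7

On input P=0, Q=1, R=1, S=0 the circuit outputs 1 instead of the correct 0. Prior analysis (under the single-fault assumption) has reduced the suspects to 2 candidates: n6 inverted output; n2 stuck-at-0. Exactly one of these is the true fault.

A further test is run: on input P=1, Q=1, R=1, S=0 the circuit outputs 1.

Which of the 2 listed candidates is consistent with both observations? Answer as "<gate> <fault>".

Evaluate each candidate on input P=1, Q=1, R=1, S=0:
  n6 inverted output: n1=1, n2=0, n3=0, n4=1, n5=0, n6=1 [inverted output], n7=0 → 0 — eliminated
  n2 stuck-at-0: n1=1, n2=0 [stuck-at-0], n3=0, n4=1, n5=0, n6=0, n7=1 → 1 — matches
Only n2 stuck-at-0 reproduces the observed 1.

n2 stuck-at-0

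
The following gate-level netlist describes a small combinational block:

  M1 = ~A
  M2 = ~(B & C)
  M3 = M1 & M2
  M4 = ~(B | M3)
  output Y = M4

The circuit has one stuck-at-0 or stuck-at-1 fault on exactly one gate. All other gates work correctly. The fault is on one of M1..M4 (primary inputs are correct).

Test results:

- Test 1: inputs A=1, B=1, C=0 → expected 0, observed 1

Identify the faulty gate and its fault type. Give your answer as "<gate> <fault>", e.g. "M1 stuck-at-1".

M4 stuck-at-1

Fault-free values for test 1 (A=1, B=1, C=0): M1=0, M2=1, M3=0, M4=0, giving Y=0. Observed 1.
Test 1: faults giving observed 1 are {M4 stuck-at-1}.
Only M4 stuck-at-1 is consistent with every test.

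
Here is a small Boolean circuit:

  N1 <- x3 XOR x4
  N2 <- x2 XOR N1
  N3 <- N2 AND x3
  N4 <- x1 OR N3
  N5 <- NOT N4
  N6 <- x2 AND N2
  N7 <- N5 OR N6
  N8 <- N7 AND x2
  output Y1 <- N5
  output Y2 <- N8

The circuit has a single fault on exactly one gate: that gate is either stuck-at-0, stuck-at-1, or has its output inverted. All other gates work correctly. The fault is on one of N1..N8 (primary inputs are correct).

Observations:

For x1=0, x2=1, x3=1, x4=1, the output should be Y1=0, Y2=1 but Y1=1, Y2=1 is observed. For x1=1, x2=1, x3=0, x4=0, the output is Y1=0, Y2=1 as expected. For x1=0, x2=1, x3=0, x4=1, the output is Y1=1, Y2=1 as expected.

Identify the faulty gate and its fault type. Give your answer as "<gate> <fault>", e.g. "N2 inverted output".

N3 stuck-at-0

Fault-free values for test 1 (x1=0, x2=1, x3=1, x4=1): N1=0, N2=1, N3=1, N4=1, N5=0, N6=1, N7=1, N8=1, giving Y1=0, Y2=1. Observed Y1=1, Y2=1.
Test 1: faults giving observed Y1=1, Y2=1 are {N1 stuck-at-1, N1 inverted output, N2 stuck-at-0, N2 inverted output, N3 stuck-at-0, N3 inverted output, N4 stuck-at-0, N4 inverted output, N5 stuck-at-1, N5 inverted output}.
Test 2 (x1=1, x2=1, x3=0, x4=0): fault-free N1=0, N2=1, N3=0, N4=1, N5=0, N6=1, N7=1, N8=1 → Y1=0, Y2=1; observed Y1=0, Y2=1. Eliminates N1 stuck-at-1, N1 inverted output, N2 stuck-at-0, N2 inverted output, N4 stuck-at-0, N4 inverted output, N5 stuck-at-1, N5 inverted output.
Test 3 (x1=0, x2=1, x3=0, x4=1): fault-free N1=1, N2=0, N3=0, N4=0, N5=1, N6=0, N7=1, N8=1 → Y1=1, Y2=1; observed Y1=1, Y2=1. Eliminates N3 inverted output.
Only N3 stuck-at-0 is consistent with every test.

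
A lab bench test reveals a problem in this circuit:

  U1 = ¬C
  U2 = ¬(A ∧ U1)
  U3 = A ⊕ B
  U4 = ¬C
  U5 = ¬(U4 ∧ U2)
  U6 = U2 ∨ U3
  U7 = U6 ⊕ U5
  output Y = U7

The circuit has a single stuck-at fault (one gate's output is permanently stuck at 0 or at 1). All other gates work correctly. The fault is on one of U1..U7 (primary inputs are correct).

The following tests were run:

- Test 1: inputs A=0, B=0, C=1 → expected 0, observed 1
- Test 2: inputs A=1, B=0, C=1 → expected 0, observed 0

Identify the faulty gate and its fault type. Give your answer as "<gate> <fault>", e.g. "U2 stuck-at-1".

U2 stuck-at-0

Fault-free values for test 1 (A=0, B=0, C=1): U1=0, U2=1, U3=0, U4=0, U5=1, U6=1, U7=0, giving Y=0. Observed 1.
Test 1: faults giving observed 1 are {U2 stuck-at-0, U4 stuck-at-1, U5 stuck-at-0, U6 stuck-at-0, U7 stuck-at-1}.
Test 2 (A=1, B=0, C=1): fault-free U1=0, U2=1, U3=1, U4=0, U5=1, U6=1, U7=0 → 0; observed 0. Eliminates U4 stuck-at-1, U5 stuck-at-0, U6 stuck-at-0, U7 stuck-at-1.
Only U2 stuck-at-0 is consistent with every test.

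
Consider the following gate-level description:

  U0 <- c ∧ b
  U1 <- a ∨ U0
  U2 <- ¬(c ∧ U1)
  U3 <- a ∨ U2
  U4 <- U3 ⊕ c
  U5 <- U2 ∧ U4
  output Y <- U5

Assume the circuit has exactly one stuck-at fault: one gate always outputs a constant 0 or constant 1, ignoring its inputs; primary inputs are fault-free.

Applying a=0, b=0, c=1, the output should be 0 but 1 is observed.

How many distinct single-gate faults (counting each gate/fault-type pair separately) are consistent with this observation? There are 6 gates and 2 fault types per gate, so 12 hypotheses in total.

Fault-free: U0=0, U1=0, U2=1, U3=1, U4=0, U5=0 → 0. Observed 1.
  U0 stuck-at-0: output 0 ✗
  U0 stuck-at-1: output 0 ✗
  U1 stuck-at-0: output 0 ✗
  U1 stuck-at-1: output 0 ✗
  U2 stuck-at-0: output 0 ✗
  U2 stuck-at-1: output 0 ✗
  U3 stuck-at-0: output 1 ✓
  U3 stuck-at-1: output 0 ✗
  U4 stuck-at-0: output 0 ✗
  U4 stuck-at-1: output 1 ✓
  U5 stuck-at-0: output 0 ✗
  U5 stuck-at-1: output 1 ✓
Consistent faults: {U3 stuck-at-0, U4 stuck-at-1, U5 stuck-at-1} — 3 in all.

3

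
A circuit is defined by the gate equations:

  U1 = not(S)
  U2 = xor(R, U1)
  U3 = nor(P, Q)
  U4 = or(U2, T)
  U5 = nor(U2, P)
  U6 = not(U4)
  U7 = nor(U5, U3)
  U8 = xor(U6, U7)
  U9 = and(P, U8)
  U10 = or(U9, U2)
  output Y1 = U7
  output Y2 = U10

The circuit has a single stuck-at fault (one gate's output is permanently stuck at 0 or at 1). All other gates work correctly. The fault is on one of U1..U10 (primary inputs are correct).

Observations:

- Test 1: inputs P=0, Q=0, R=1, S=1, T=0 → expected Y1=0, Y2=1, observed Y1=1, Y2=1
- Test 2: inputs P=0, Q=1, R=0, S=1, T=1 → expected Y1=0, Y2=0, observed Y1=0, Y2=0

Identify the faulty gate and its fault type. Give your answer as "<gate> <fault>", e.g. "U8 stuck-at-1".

Fault-free values for test 1 (P=0, Q=0, R=1, S=1, T=0): U1=0, U2=1, U3=1, U4=1, U5=0, U6=0, U7=0, U8=0, U9=0, U10=1, giving Y1=0, Y2=1. Observed Y1=1, Y2=1.
Test 1: faults giving observed Y1=1, Y2=1 are {U3 stuck-at-0, U7 stuck-at-1}.
Test 2 (P=0, Q=1, R=0, S=1, T=1): fault-free U1=0, U2=0, U3=0, U4=1, U5=1, U6=0, U7=0, U8=0, U9=0, U10=0 → Y1=0, Y2=0; observed Y1=0, Y2=0. Eliminates U7 stuck-at-1.
Only U3 stuck-at-0 is consistent with every test.

U3 stuck-at-0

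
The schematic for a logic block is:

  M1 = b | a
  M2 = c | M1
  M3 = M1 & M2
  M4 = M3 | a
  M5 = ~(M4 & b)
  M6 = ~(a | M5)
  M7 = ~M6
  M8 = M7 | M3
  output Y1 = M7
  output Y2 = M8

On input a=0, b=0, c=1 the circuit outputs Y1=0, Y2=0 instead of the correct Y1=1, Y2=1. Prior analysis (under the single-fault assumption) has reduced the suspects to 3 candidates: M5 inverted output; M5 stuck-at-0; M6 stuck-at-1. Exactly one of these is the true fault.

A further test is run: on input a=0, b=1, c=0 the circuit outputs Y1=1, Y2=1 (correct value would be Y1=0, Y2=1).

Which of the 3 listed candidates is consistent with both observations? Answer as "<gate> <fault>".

Evaluate each candidate on input a=0, b=1, c=0:
  M5 inverted output: M1=1, M2=1, M3=1, M4=1, M5=1 [inverted output], M6=0, M7=1, M8=1 → Y1=1, Y2=1 — matches
  M5 stuck-at-0: M1=1, M2=1, M3=1, M4=1, M5=0 [stuck-at-0], M6=1, M7=0, M8=1 → Y1=0, Y2=1 — eliminated
  M6 stuck-at-1: M1=1, M2=1, M3=1, M4=1, M5=0, M6=1 [stuck-at-1], M7=0, M8=1 → Y1=0, Y2=1 — eliminated
Only M5 inverted output reproduces the observed Y1=1, Y2=1.

M5 inverted output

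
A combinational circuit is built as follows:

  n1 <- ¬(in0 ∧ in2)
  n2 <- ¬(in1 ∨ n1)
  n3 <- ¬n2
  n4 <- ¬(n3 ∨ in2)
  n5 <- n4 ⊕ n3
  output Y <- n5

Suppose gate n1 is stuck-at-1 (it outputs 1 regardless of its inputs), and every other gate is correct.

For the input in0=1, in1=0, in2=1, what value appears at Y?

Propagate with n1 forced: n1=1 [stuck-at-1], n2=0, n3=1, n4=0, n5=1.
So Y = 1. (Without the fault it would be 0.)

1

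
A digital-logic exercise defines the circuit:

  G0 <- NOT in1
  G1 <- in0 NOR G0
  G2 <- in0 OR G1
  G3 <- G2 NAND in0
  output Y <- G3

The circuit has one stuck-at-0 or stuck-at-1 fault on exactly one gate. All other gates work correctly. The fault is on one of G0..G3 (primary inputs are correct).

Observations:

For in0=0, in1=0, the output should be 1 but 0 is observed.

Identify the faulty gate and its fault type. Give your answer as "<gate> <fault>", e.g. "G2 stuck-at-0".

G3 stuck-at-0

Fault-free values for test 1 (in0=0, in1=0): G0=1, G1=0, G2=0, G3=1, giving Y=1. Observed 0.
Test 1: faults giving observed 0 are {G3 stuck-at-0}.
Only G3 stuck-at-0 is consistent with every test.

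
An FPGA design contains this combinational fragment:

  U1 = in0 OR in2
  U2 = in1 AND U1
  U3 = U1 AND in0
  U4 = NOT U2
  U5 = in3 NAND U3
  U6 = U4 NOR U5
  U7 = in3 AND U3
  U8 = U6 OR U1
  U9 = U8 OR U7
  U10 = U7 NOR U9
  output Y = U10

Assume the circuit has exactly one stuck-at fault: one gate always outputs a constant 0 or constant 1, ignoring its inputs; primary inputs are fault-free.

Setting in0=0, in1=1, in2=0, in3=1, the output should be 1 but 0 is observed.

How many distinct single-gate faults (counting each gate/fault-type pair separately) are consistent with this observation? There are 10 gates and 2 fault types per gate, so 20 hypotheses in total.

Fault-free: U1=0, U2=0, U3=0, U4=1, U5=1, U6=0, U7=0, U8=0, U9=0, U10=1 → 1. Observed 0.
  U1: stuck-at-1 ✓; others ✗
  U2: none of the 2 fault types match ✗
  U3: stuck-at-1 ✓; others ✗
  U4: none of the 2 fault types match ✗
  U5: none of the 2 fault types match ✗
  U6: stuck-at-1 ✓; others ✗
  U7: stuck-at-1 ✓; others ✗
  U8: stuck-at-1 ✓; others ✗
  U9: stuck-at-1 ✓; others ✗
  U10: stuck-at-0 ✓; others ✗
Consistent faults: {U1 stuck-at-1, U3 stuck-at-1, U6 stuck-at-1, U7 stuck-at-1, U8 stuck-at-1, U9 stuck-at-1, U10 stuck-at-0} — 7 in all.

7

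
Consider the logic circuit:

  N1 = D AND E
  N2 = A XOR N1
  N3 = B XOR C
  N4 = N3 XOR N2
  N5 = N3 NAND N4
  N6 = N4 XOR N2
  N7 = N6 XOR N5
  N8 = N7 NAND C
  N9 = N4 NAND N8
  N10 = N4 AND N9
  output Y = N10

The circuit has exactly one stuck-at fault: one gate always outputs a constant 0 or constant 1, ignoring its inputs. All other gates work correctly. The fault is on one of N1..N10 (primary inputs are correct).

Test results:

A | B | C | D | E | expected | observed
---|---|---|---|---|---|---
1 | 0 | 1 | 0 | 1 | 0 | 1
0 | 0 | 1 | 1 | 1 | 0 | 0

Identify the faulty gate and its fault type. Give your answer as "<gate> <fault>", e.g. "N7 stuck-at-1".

N1 stuck-at-1

Fault-free values for test 1 (A=1, B=0, C=1, D=0, E=1): N1=0, N2=1, N3=1, N4=0, N5=1, N6=1, N7=0, N8=1, N9=1, N10=0, giving Y=0. Observed 1.
Test 1: faults giving observed 1 are {N1 stuck-at-1, N2 stuck-at-0, N3 stuck-at-0, N10 stuck-at-1}.
Test 2 (A=0, B=0, C=1, D=1, E=1): fault-free N1=1, N2=1, N3=1, N4=0, N5=1, N6=1, N7=0, N8=1, N9=1, N10=0 → 0; observed 0. Eliminates N2 stuck-at-0, N3 stuck-at-0, N10 stuck-at-1.
Only N1 stuck-at-1 is consistent with every test.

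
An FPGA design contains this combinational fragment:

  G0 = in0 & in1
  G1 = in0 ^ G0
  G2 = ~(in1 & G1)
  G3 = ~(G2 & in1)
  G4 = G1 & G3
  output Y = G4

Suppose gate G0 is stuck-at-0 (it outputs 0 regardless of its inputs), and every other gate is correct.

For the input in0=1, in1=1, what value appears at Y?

1

Propagate with G0 forced: G0=0 [stuck-at-0], G1=1, G2=0, G3=1, G4=1.
So Y = 1. (Without the fault it would be 0.)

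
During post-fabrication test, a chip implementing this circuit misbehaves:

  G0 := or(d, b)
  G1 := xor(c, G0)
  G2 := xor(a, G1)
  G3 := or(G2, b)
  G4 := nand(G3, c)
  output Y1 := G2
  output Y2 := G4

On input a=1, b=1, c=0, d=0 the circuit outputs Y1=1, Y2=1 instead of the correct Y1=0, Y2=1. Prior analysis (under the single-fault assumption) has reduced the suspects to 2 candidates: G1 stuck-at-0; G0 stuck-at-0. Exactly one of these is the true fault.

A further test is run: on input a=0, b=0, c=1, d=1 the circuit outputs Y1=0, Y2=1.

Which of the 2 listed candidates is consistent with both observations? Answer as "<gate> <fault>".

G1 stuck-at-0

Evaluate each candidate on input a=0, b=0, c=1, d=1:
  G1 stuck-at-0: G0=1, G1=0 [stuck-at-0], G2=0, G3=0, G4=1 → Y1=0, Y2=1 — matches
  G0 stuck-at-0: G0=0 [stuck-at-0], G1=1, G2=1, G3=1, G4=0 → Y1=1, Y2=0 — eliminated
Only G1 stuck-at-0 reproduces the observed Y1=0, Y2=1.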